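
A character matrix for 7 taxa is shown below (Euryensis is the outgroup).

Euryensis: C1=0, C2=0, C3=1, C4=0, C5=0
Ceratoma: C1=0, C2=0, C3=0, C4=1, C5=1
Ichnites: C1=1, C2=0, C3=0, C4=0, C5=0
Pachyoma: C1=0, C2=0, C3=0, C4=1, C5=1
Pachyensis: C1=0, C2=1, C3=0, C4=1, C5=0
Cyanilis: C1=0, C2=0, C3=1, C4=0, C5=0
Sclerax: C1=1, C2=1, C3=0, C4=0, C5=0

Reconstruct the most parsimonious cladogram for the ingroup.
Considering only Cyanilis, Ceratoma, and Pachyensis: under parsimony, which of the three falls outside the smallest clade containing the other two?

Character polarity is set by the outgroup: the derived state is whichever differs from the outgroup's state, so for C3 the derived state is '0', and for the remaining characters it is '1'.
C1 (derived state '1') is shared by Ichnites and Sclerax — a synapomorphy uniting that clade.
C2 groups Pachyensis and Sclerax, which is incompatible with the clades supported by the remaining characters; treating it as convergent (homoplasy) costs fewer steps than any alternative tree.
C3: derived state '0' in Ceratoma, Ichnites, Pachyensis, Pachyoma, and Sclerax only — synapomorphy for {Ceratoma, Ichnites, Pachyensis, Pachyoma, Sclerax}.
Only Ceratoma, Pachyensis, and Pachyoma show the derived state '1' for C4, supporting them as a clade.
Only Ceratoma and Pachyoma show the derived state '1' for C5, supporting them as a clade.
Most parsimonious ingroup topology: ((((Ceratoma,Pachyoma),Pachyensis),(Ichnites,Sclerax)),Cyanilis).
Ceratoma and Pachyensis share a more recent common ancestor with each other than either does with Cyanilis, so Cyanilis is the least closely related of the three.

Cyanilis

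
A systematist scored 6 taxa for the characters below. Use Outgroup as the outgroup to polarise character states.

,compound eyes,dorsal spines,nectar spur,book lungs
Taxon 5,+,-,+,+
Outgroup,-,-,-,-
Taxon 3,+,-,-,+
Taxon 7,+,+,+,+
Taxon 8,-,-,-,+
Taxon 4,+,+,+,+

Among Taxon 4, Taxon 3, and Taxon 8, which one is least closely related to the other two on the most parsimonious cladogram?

Taxon 8

The outgroup has state '-' for every character, so '+' is the derived state throughout.
Only Taxon 3, Taxon 4, Taxon 5, and Taxon 7 show the derived state '+' for compound eyes, supporting them as a clade.
dorsal spines (derived state '+') is shared by Taxon 4 and Taxon 7 — a synapomorphy uniting that clade.
nectar spur: derived state '+' in Taxon 4, Taxon 5, and Taxon 7 only — synapomorphy for {Taxon 4, Taxon 5, Taxon 7}.
All ingroup taxa share the derived state '+' for book lungs; it defines the ingroup but does not resolve relationships within it.
Most parsimonious ingroup topology: ((Taxon 3,(Taxon 5,(Taxon 7,Taxon 4))),Taxon 8).
Taxon 3 and Taxon 4 share a more recent common ancestor with each other than either does with Taxon 8, so Taxon 8 is the least closely related of the three.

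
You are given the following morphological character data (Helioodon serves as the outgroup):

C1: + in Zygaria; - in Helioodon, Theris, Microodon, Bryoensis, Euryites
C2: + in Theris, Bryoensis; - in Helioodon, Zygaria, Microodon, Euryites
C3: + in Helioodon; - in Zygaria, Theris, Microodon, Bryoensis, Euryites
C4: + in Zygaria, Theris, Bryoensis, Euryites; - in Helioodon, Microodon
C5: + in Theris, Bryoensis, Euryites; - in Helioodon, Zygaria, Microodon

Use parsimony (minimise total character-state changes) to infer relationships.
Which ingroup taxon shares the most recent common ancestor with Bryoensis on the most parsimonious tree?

Theris

Character polarity is set by the outgroup: the derived state is whichever differs from the outgroup's state, so for C3 the derived state is '-', and for the remaining characters it is '+'.
C1: derived state '+' in Zygaria only — an autapomorphy, so it tells us nothing about relationships among taxa.
Only Bryoensis and Theris show the derived state '+' for C2, supporting them as a clade.
C3 (derived state '-') is shared by all ingroup taxa — unites the whole ingroup.
C4 (derived state '+') is shared by Bryoensis, Euryites, Theris, and Zygaria — a synapomorphy uniting that clade.
C5: derived state '+' in Bryoensis, Euryites, and Theris only — synapomorphy for {Bryoensis, Euryites, Theris}.
Most parsimonious ingroup topology: ((Zygaria,((Theris,Bryoensis),Euryites)),Microodon).
Bryoensis and Theris form a cherry on this tree, so they are sister taxa.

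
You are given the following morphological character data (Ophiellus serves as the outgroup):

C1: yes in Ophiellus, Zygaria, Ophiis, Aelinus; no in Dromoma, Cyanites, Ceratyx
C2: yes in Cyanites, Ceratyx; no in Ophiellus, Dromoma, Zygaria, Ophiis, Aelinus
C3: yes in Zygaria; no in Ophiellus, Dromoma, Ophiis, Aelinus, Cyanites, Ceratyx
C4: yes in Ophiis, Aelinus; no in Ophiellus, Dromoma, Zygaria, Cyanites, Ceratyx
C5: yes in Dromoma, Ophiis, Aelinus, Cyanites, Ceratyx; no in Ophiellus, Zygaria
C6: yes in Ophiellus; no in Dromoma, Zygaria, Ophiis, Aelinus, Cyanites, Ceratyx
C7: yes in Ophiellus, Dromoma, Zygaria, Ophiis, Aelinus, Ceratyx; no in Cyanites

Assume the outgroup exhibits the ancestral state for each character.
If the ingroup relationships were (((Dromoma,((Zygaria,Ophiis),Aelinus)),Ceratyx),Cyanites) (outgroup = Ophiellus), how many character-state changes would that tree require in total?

11

Map each character onto (((Dromoma,((Zygaria,Ophiis),Aelinus)),Ceratyx),Cyanites) (rooted by Ophiellus) and count the minimum state changes it requires (Fitch parsimony):
C1: 2; C2: 2; C3: 1; C4: 2; C5: 2; C6: 1; C7: 1.
Total tree length = 11.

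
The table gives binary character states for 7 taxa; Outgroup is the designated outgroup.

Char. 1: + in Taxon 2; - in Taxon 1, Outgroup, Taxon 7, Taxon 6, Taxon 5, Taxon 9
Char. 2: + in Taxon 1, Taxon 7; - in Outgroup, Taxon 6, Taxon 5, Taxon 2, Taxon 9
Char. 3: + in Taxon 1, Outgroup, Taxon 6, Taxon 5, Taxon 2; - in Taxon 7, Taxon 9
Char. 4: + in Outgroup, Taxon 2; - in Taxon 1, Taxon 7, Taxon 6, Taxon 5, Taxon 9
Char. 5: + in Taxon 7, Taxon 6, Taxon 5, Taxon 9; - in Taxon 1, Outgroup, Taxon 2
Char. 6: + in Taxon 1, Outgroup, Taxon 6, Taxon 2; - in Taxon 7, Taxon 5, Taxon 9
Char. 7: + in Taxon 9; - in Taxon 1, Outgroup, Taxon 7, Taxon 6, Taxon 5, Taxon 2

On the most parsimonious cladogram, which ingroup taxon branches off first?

Taxon 2

Character polarity is set by the outgroup: the derived state is whichever differs from the outgroup's state, so for Char. 3, Char. 4, Char. 6 the derived state is '-', and for the remaining characters it is '+'.
Char. 1 (derived state '+') is unique to Taxon 2 (autapomorphy; uninformative for grouping).
Char. 2 groups Taxon 1 and Taxon 7, which is incompatible with the clades supported by the remaining characters; treating it as convergent (homoplasy) costs fewer steps than any alternative tree.
Char. 3: derived state '-' in Taxon 7 and Taxon 9 only — synapomorphy for {Taxon 7, Taxon 9}.
Char. 4: derived state '-' in Taxon 1, Taxon 5, Taxon 6, Taxon 7, and Taxon 9 only — synapomorphy for {Taxon 1, Taxon 5, Taxon 6, Taxon 7, Taxon 9}.
Char. 5: derived state '+' in Taxon 5, Taxon 6, Taxon 7, and Taxon 9 only — synapomorphy for {Taxon 5, Taxon 6, Taxon 7, Taxon 9}.
Only Taxon 5, Taxon 7, and Taxon 9 show the derived state '-' for Char. 6, supporting them as a clade.
Char. 7: derived state '+' in Taxon 9 only — an autapomorphy, so it tells us nothing about relationships among taxa.
Most parsimonious ingroup topology: (Taxon 2,((((Taxon 7,Taxon 9),Taxon 5),Taxon 6),Taxon 1)).
Taxon 2 is sister to the clade containing all other ingroup taxa, so it is the earliest-diverging (most basal) ingroup lineage.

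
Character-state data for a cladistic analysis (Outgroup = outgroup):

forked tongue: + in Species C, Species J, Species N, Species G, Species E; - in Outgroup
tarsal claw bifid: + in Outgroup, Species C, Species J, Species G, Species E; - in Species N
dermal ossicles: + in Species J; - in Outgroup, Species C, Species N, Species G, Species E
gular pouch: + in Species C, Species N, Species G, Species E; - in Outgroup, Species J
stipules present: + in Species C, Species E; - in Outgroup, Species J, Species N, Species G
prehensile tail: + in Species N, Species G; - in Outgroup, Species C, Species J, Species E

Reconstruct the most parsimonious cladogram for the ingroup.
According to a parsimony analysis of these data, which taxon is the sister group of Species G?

Species N

Character polarity is set by the outgroup: the derived state is whichever differs from the outgroup's state, so for tarsal claw bifid the derived state is '-', and for the remaining characters it is '+'.
All ingroup taxa share the derived state '+' for forked tongue; it defines the ingroup but does not resolve relationships within it.
tarsal claw bifid: derived state '-' in Species N only — an autapomorphy, so it tells us nothing about relationships among taxa.
dermal ossicles (derived state '+') is unique to Species J (autapomorphy; uninformative for grouping).
Only Species C, Species E, Species G, and Species N show the derived state '+' for gular pouch, supporting them as a clade.
stipules present (derived state '+') is shared by Species C and Species E — a synapomorphy uniting that clade.
prehensile tail (derived state '+') is shared by Species G and Species N — a synapomorphy uniting that clade.
Most parsimonious ingroup topology: (((Species C,Species E),(Species N,Species G)),Species J).
Species G and Species N form a cherry on this tree, so they are sister taxa.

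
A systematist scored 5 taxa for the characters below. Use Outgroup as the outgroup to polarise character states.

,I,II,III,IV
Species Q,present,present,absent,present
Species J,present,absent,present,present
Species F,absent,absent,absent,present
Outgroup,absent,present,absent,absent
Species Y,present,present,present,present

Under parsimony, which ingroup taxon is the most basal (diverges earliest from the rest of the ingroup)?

Species F

Character polarity is set by the outgroup: the derived state is whichever differs from the outgroup's state, so for II the derived state is 'absent', and for the remaining characters it is 'present'.
Only Species J, Species Q, and Species Y show the derived state 'present' for I, supporting them as a clade.
II (state 'absent') occurs in Species F and Species J but conflicts with the nesting implied by the other characters — most parsimoniously interpreted as homoplasy.
III: derived state 'present' in Species J and Species Y only — synapomorphy for {Species J, Species Y}.
All ingroup taxa share the derived state 'present' for IV; it defines the ingroup but does not resolve relationships within it.
Most parsimonious ingroup topology: (((Species Y,Species J),Species Q),Species F).
Species F is sister to the clade containing all other ingroup taxa, so it is the earliest-diverging (most basal) ingroup lineage.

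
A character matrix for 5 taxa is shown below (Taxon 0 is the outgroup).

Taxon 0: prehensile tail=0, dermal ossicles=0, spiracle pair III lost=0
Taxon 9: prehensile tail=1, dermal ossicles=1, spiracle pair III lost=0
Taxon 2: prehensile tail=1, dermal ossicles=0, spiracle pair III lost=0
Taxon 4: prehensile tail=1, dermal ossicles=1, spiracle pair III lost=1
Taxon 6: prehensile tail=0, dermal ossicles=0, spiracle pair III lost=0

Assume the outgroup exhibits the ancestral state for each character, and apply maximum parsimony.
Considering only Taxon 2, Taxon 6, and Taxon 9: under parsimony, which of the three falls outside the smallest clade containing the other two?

The outgroup has state '0' for every character, so '1' is the derived state throughout.
prehensile tail: derived state '1' in Taxon 2, Taxon 4, and Taxon 9 only — synapomorphy for {Taxon 2, Taxon 4, Taxon 9}.
dermal ossicles: derived state '1' in Taxon 4 and Taxon 9 only — synapomorphy for {Taxon 4, Taxon 9}.
spiracle pair III lost: derived state '1' in Taxon 4 only — an autapomorphy, so it tells us nothing about relationships among taxa.
Most parsimonious ingroup topology: (((Taxon 9,Taxon 4),Taxon 2),Taxon 6).
Taxon 9 and Taxon 2 share a more recent common ancestor with each other than either does with Taxon 6, so Taxon 6 is the least closely related of the three.

Taxon 6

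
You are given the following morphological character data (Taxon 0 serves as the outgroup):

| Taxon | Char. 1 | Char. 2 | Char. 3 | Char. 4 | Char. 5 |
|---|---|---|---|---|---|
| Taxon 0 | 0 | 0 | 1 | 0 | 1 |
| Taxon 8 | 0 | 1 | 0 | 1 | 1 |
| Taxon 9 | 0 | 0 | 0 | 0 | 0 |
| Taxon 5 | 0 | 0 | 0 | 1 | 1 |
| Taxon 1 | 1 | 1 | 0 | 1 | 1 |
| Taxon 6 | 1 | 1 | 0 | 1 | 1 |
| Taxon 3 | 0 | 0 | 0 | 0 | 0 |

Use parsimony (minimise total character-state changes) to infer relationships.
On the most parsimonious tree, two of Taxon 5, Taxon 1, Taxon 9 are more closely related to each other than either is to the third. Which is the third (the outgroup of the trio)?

Taxon 9

Character polarity is set by the outgroup: the derived state is whichever differs from the outgroup's state, so for Char. 3, Char. 5 the derived state is '0', and for the remaining characters it is '1'.
Only Taxon 1 and Taxon 6 show the derived state '1' for Char. 1, supporting them as a clade.
Char. 2: derived state '1' in Taxon 1, Taxon 6, and Taxon 8 only — synapomorphy for {Taxon 1, Taxon 6, Taxon 8}.
All ingroup taxa share the derived state '0' for Char. 3; it defines the ingroup but does not resolve relationships within it.
Only Taxon 1, Taxon 5, Taxon 6, and Taxon 8 show the derived state '1' for Char. 4, supporting them as a clade.
Char. 5: derived state '0' in Taxon 3 and Taxon 9 only — synapomorphy for {Taxon 3, Taxon 9}.
Most parsimonious ingroup topology: (((Taxon 8,(Taxon 1,Taxon 6)),Taxon 5),(Taxon 9,Taxon 3)).
Taxon 5 and Taxon 1 share a more recent common ancestor with each other than either does with Taxon 9, so Taxon 9 is the least closely related of the three.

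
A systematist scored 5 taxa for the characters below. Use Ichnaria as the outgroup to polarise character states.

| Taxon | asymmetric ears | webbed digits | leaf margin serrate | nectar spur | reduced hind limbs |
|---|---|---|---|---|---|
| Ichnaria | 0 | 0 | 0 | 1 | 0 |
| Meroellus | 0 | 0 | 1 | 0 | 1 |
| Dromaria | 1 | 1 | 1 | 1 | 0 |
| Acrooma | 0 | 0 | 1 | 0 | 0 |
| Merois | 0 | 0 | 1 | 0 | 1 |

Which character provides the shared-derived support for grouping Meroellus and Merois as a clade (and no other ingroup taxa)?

Character polarity is set by the outgroup: the derived state is whichever differs from the outgroup's state, so for nectar spur the derived state is '0', and for the remaining characters it is '1'.
asymmetric ears: derived state '1' in Dromaria only — an autapomorphy, so it tells us nothing about relationships among taxa.
webbed digits: derived state '1' in Dromaria only — an autapomorphy, so it tells us nothing about relationships among taxa.
All ingroup taxa share the derived state '1' for leaf margin serrate; it defines the ingroup but does not resolve relationships within it.
Only Acrooma, Meroellus, and Merois show the derived state '0' for nectar spur, supporting them as a clade.
Only Meroellus and Merois show the derived state '1' for reduced hind limbs, supporting them as a clade.
Most parsimonious ingroup topology: (((Meroellus,Merois),Acrooma),Dromaria).
The clade {Meroellus, Merois} is supported by reduced hind limbs: its derived state '1' occurs in exactly those taxa and in no other taxon (including the outgroup).

reduced hind limbs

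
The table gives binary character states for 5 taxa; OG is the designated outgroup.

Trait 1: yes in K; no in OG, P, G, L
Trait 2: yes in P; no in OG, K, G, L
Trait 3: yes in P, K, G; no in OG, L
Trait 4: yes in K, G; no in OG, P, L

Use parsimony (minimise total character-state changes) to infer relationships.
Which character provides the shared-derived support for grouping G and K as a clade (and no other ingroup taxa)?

Trait 4

The outgroup has state 'no' for every character, so 'yes' is the derived state throughout.
Trait 1 (derived state 'yes') is unique to K (autapomorphy; uninformative for grouping).
Trait 2: derived state 'yes' in P only — an autapomorphy, so it tells us nothing about relationships among taxa.
Trait 3: derived state 'yes' in G, K, and P only — synapomorphy for {G, K, P}.
Trait 4 (derived state 'yes') is shared by G and K — a synapomorphy uniting that clade.
Most parsimonious ingroup topology: ((P,(K,G)),L).
The clade {G, K} is supported by Trait 4: its derived state 'yes' occurs in exactly those taxa and in no other taxon (including the outgroup).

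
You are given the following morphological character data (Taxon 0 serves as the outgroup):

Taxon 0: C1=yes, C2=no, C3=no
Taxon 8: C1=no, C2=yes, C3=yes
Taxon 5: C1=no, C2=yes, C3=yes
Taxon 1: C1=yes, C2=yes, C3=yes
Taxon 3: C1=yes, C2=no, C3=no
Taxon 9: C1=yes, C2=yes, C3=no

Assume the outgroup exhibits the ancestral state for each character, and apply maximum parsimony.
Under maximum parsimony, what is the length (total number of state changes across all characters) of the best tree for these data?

Character polarity is set by the outgroup: the derived state is whichever differs from the outgroup's state, so for C1 the derived state is 'no', and for the remaining characters it is 'yes'.
C1: derived state 'no' in Taxon 5 and Taxon 8 only — synapomorphy for {Taxon 5, Taxon 8}.
C2: derived state 'yes' in Taxon 1, Taxon 5, Taxon 8, and Taxon 9 only — synapomorphy for {Taxon 1, Taxon 5, Taxon 8, Taxon 9}.
C3 (derived state 'yes') is shared by Taxon 1, Taxon 5, and Taxon 8 — a synapomorphy uniting that clade.
Most parsimonious ingroup topology: ((((Taxon 8,Taxon 5),Taxon 1),Taxon 9),Taxon 3).
Changes per character on this tree: C1: 1; C2: 1; C3: 1.
Total = 3.

3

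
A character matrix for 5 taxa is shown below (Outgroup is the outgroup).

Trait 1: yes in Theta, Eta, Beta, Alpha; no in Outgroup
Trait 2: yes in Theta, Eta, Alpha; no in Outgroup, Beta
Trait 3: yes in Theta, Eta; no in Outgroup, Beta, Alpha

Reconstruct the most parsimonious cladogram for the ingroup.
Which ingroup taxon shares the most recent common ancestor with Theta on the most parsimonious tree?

The outgroup has state 'no' for every character, so 'yes' is the derived state throughout.
All ingroup taxa share the derived state 'yes' for Trait 1; it defines the ingroup but does not resolve relationships within it.
Only Alpha, Eta, and Theta show the derived state 'yes' for Trait 2, supporting them as a clade.
Only Eta and Theta show the derived state 'yes' for Trait 3, supporting them as a clade.
Most parsimonious ingroup topology: (((Theta,Eta),Alpha),Beta).
Theta and Eta form a cherry on this tree, so they are sister taxa.

Eta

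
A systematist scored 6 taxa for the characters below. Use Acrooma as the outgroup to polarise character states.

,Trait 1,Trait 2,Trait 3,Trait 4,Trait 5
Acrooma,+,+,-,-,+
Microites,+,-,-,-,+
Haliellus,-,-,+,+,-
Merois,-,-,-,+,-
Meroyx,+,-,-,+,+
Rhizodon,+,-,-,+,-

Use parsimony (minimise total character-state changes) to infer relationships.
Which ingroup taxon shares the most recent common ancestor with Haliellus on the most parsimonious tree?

Merois

Character polarity is set by the outgroup: the derived state is whichever differs from the outgroup's state, so for Trait 1, Trait 2, Trait 5 the derived state is '-', and for the remaining characters it is '+'.
Trait 1: derived state '-' in Haliellus and Merois only — synapomorphy for {Haliellus, Merois}.
All ingroup taxa share the derived state '-' for Trait 2; it defines the ingroup but does not resolve relationships within it.
Trait 3 (derived state '+') is unique to Haliellus (autapomorphy; uninformative for grouping).
Trait 4: derived state '+' in Haliellus, Merois, Meroyx, and Rhizodon only — synapomorphy for {Haliellus, Merois, Meroyx, Rhizodon}.
Trait 5 (derived state '-') is shared by Haliellus, Merois, and Rhizodon — a synapomorphy uniting that clade.
Most parsimonious ingroup topology: (Microites,(((Haliellus,Merois),Rhizodon),Meroyx)).
Haliellus and Merois form a cherry on this tree, so they are sister taxa.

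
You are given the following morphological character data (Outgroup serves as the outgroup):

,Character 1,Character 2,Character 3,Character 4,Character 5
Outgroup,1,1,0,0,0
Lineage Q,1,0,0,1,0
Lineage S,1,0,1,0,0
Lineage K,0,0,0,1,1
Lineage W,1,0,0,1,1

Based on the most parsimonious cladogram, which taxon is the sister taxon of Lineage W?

Character polarity is set by the outgroup: the derived state is whichever differs from the outgroup's state, so for Character 1, Character 2 the derived state is '0', and for the remaining characters it is '1'.
Character 1: derived state '0' in Lineage K only — an autapomorphy, so it tells us nothing about relationships among taxa.
All ingroup taxa share the derived state '0' for Character 2; it defines the ingroup but does not resolve relationships within it.
Character 3: derived state '1' in Lineage S only — an autapomorphy, so it tells us nothing about relationships among taxa.
Character 4 (derived state '1') is shared by Lineage K, Lineage Q, and Lineage W — a synapomorphy uniting that clade.
Character 5 (derived state '1') is shared by Lineage K and Lineage W — a synapomorphy uniting that clade.
Most parsimonious ingroup topology: ((Lineage Q,(Lineage K,Lineage W)),Lineage S).
Lineage W and Lineage K form a cherry on this tree, so they are sister taxa.

Lineage K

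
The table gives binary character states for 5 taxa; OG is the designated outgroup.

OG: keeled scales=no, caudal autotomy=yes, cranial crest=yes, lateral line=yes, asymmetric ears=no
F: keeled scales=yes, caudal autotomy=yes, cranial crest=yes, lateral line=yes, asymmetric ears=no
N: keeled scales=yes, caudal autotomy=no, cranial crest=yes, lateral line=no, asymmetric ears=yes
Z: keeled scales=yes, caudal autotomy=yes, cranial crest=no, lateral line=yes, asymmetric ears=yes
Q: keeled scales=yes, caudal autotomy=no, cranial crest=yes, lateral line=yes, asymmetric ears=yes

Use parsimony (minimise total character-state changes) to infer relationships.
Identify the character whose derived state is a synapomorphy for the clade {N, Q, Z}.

Character polarity is set by the outgroup: the derived state is whichever differs from the outgroup's state, so for caudal autotomy, cranial crest, lateral line the derived state is 'no', and for the remaining characters it is 'yes'.
keeled scales (derived state 'yes') is shared by all ingroup taxa — unites the whole ingroup.
caudal autotomy (derived state 'no') is shared by N and Q — a synapomorphy uniting that clade.
cranial crest: derived state 'no' in Z only — an autapomorphy, so it tells us nothing about relationships among taxa.
lateral line: derived state 'no' in N only — an autapomorphy, so it tells us nothing about relationships among taxa.
asymmetric ears: derived state 'yes' in N, Q, and Z only — synapomorphy for {N, Q, Z}.
Most parsimonious ingroup topology: (F,((N,Q),Z)).
The clade {N, Q, Z} is supported by asymmetric ears: its derived state 'yes' occurs in exactly those taxa and in no other taxon (including the outgroup).

asymmetric ears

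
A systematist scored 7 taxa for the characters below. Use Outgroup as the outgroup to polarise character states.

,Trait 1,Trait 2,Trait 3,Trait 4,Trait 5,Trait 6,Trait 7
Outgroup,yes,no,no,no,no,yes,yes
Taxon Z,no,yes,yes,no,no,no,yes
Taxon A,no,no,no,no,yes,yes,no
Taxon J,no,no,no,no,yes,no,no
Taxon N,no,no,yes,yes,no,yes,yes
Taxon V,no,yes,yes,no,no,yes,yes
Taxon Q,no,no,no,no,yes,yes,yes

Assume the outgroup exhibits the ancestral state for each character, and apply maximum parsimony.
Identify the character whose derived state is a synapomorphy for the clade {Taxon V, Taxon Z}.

Character polarity is set by the outgroup: the derived state is whichever differs from the outgroup's state, so for Trait 1, Trait 6, Trait 7 the derived state is 'no', and for the remaining characters it is 'yes'.
All ingroup taxa share the derived state 'no' for Trait 1; it defines the ingroup but does not resolve relationships within it.
Trait 2: derived state 'yes' in Taxon V and Taxon Z only — synapomorphy for {Taxon V, Taxon Z}.
Trait 3 (derived state 'yes') is shared by Taxon N, Taxon V, and Taxon Z — a synapomorphy uniting that clade.
Trait 4: derived state 'yes' in Taxon N only — an autapomorphy, so it tells us nothing about relationships among taxa.
Trait 5 (derived state 'yes') is shared by Taxon A, Taxon J, and Taxon Q — a synapomorphy uniting that clade.
Trait 6 (state 'no') occurs in Taxon J and Taxon Z but conflicts with the nesting implied by the other characters — most parsimoniously interpreted as homoplasy.
Only Taxon A and Taxon J show the derived state 'no' for Trait 7, supporting them as a clade.
Most parsimonious ingroup topology: (((Taxon Z,Taxon V),Taxon N),((Taxon A,Taxon J),Taxon Q)).
The clade {Taxon V, Taxon Z} is supported by Trait 2: its derived state 'yes' occurs in exactly those taxa and in no other taxon (including the outgroup).

Trait 2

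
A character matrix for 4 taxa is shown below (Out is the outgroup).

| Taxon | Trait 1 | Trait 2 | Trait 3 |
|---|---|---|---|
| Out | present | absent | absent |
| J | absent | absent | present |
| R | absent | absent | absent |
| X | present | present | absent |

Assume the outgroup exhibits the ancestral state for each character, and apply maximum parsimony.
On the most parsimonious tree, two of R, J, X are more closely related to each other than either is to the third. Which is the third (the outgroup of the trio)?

X

Character polarity is set by the outgroup: the derived state is whichever differs from the outgroup's state, so for Trait 1 the derived state is 'absent', and for the remaining characters it is 'present'.
Trait 1 (derived state 'absent') is shared by J and R — a synapomorphy uniting that clade.
Trait 2 (derived state 'present') is unique to X (autapomorphy; uninformative for grouping).
Trait 3: derived state 'present' in J only — an autapomorphy, so it tells us nothing about relationships among taxa.
Most parsimonious ingroup topology: ((J,R),X).
J and R share a more recent common ancestor with each other than either does with X, so X is the least closely related of the three.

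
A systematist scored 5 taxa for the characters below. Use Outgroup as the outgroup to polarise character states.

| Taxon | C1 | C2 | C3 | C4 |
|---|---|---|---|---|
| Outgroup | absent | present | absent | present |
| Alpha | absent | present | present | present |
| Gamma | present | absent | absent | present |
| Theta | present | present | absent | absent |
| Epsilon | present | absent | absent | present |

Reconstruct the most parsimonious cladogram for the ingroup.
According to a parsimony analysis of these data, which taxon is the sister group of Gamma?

Character polarity is set by the outgroup: the derived state is whichever differs from the outgroup's state, so for C2, C4 the derived state is 'absent', and for the remaining characters it is 'present'.
C1: derived state 'present' in Epsilon, Gamma, and Theta only — synapomorphy for {Epsilon, Gamma, Theta}.
Only Epsilon and Gamma show the derived state 'absent' for C2, supporting them as a clade.
C3: derived state 'present' in Alpha only — an autapomorphy, so it tells us nothing about relationships among taxa.
C4: derived state 'absent' in Theta only — an autapomorphy, so it tells us nothing about relationships among taxa.
Most parsimonious ingroup topology: (Alpha,((Gamma,Epsilon),Theta)).
Gamma and Epsilon form a cherry on this tree, so they are sister taxa.

Epsilon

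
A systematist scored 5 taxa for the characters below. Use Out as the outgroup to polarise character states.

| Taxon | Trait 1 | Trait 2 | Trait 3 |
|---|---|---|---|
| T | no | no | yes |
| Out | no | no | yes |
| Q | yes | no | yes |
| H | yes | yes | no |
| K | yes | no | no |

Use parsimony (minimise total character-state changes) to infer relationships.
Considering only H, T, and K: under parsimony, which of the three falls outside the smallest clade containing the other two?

T

Character polarity is set by the outgroup: the derived state is whichever differs from the outgroup's state, so for Trait 3 the derived state is 'no', and for the remaining characters it is 'yes'.
Only H, K, and Q show the derived state 'yes' for Trait 1, supporting them as a clade.
Trait 2: derived state 'yes' in H only — an autapomorphy, so it tells us nothing about relationships among taxa.
Trait 3 (derived state 'no') is shared by H and K — a synapomorphy uniting that clade.
Most parsimonious ingroup topology: (T,((H,K),Q)).
K and H share a more recent common ancestor with each other than either does with T, so T is the least closely related of the three.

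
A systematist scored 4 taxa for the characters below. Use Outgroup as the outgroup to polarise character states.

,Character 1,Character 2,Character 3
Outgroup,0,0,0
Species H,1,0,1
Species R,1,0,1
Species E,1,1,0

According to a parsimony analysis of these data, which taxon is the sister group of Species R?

The outgroup has state '0' for every character, so '1' is the derived state throughout.
All ingroup taxa share the derived state '1' for Character 1; it defines the ingroup but does not resolve relationships within it.
Character 2 (derived state '1') is unique to Species E (autapomorphy; uninformative for grouping).
Character 3 (derived state '1') is shared by Species H and Species R — a synapomorphy uniting that clade.
Most parsimonious ingroup topology: ((Species H,Species R),Species E).
Species R and Species H form a cherry on this tree, so they are sister taxa.

Species H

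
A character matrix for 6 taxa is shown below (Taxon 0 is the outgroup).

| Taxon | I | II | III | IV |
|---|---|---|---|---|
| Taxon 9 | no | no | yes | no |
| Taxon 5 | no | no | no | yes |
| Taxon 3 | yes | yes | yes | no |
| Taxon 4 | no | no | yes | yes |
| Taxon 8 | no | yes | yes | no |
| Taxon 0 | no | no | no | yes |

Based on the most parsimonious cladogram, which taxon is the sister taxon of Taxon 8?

Character polarity is set by the outgroup: the derived state is whichever differs from the outgroup's state, so for IV the derived state is 'no', and for the remaining characters it is 'yes'.
I: derived state 'yes' in Taxon 3 only — an autapomorphy, so it tells us nothing about relationships among taxa.
II (derived state 'yes') is shared by Taxon 3 and Taxon 8 — a synapomorphy uniting that clade.
III (derived state 'yes') is shared by Taxon 3, Taxon 4, Taxon 8, and Taxon 9 — a synapomorphy uniting that clade.
IV (derived state 'no') is shared by Taxon 3, Taxon 8, and Taxon 9 — a synapomorphy uniting that clade.
Most parsimonious ingroup topology: ((Taxon 4,((Taxon 8,Taxon 3),Taxon 9)),Taxon 5).
Taxon 8 and Taxon 3 form a cherry on this tree, so they are sister taxa.

Taxon 3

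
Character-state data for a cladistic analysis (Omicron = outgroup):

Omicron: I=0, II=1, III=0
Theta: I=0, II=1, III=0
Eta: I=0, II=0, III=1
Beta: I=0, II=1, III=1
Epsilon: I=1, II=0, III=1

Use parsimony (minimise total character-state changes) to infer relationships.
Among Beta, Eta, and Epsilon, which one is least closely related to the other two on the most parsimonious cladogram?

Beta

Character polarity is set by the outgroup: the derived state is whichever differs from the outgroup's state, so for II the derived state is '0', and for the remaining characters it is '1'.
I: derived state '1' in Epsilon only — an autapomorphy, so it tells us nothing about relationships among taxa.
II: derived state '0' in Epsilon and Eta only — synapomorphy for {Epsilon, Eta}.
III (derived state '1') is shared by Beta, Epsilon, and Eta — a synapomorphy uniting that clade.
Most parsimonious ingroup topology: (Theta,((Eta,Epsilon),Beta)).
Eta and Epsilon share a more recent common ancestor with each other than either does with Beta, so Beta is the least closely related of the three.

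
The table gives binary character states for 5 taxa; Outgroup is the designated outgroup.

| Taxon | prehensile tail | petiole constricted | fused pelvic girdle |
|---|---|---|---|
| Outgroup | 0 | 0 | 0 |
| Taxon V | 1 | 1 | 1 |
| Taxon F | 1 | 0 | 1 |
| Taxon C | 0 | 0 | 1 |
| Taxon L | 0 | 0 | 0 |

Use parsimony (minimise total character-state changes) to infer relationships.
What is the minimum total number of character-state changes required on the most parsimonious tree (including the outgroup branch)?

3

The outgroup has state '0' for every character, so '1' is the derived state throughout.
prehensile tail (derived state '1') is shared by Taxon F and Taxon V — a synapomorphy uniting that clade.
petiole constricted: derived state '1' in Taxon V only — an autapomorphy, so it tells us nothing about relationships among taxa.
fused pelvic girdle: derived state '1' in Taxon C, Taxon F, and Taxon V only — synapomorphy for {Taxon C, Taxon F, Taxon V}.
Most parsimonious ingroup topology: ((Taxon C,(Taxon V,Taxon F)),Taxon L).
Changes per character on this tree: prehensile tail: 1; petiole constricted: 1; fused pelvic girdle: 1.
Total = 3.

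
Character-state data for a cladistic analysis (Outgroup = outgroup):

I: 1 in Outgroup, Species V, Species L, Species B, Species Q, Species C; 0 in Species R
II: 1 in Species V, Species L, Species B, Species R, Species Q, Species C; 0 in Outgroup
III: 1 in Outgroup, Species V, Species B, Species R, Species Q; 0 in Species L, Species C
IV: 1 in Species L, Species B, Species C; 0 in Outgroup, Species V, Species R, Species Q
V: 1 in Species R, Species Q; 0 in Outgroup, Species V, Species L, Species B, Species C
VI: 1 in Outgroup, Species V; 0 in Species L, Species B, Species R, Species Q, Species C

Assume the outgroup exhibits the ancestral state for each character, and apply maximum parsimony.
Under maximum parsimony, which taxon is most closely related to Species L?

Character polarity is set by the outgroup: the derived state is whichever differs from the outgroup's state, so for I, III, VI the derived state is '0', and for the remaining characters it is '1'.
I (derived state '0') is unique to Species R (autapomorphy; uninformative for grouping).
All ingroup taxa share the derived state '1' for II; it defines the ingroup but does not resolve relationships within it.
III (derived state '0') is shared by Species C and Species L — a synapomorphy uniting that clade.
IV (derived state '1') is shared by Species B, Species C, and Species L — a synapomorphy uniting that clade.
V: derived state '1' in Species Q and Species R only — synapomorphy for {Species Q, Species R}.
Only Species B, Species C, Species L, Species Q, and Species R show the derived state '0' for VI, supporting them as a clade.
Most parsimonious ingroup topology: (Species V,(((Species L,Species C),Species B),(Species R,Species Q))).
Species L and Species C form a cherry on this tree, so they are sister taxa.

Species C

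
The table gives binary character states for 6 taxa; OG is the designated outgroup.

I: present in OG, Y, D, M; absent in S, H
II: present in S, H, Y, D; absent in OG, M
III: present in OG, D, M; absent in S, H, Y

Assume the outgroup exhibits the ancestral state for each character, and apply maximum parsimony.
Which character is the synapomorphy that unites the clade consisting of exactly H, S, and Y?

III

Character polarity is set by the outgroup: the derived state is whichever differs from the outgroup's state, so for I, III the derived state is 'absent', and for the remaining characters it is 'present'.
I: derived state 'absent' in H and S only — synapomorphy for {H, S}.
Only D, H, S, and Y show the derived state 'present' for II, supporting them as a clade.
III (derived state 'absent') is shared by H, S, and Y — a synapomorphy uniting that clade.
Most parsimonious ingroup topology: ((D,((H,S),Y)),M).
The clade {H, S, Y} is supported by III: its derived state 'absent' occurs in exactly those taxa and in no other taxon (including the outgroup).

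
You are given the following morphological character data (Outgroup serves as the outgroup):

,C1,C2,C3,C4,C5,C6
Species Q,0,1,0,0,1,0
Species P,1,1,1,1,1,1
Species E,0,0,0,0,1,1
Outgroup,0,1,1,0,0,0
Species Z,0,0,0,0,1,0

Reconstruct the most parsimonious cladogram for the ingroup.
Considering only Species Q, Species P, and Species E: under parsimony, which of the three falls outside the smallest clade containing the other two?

Character polarity is set by the outgroup: the derived state is whichever differs from the outgroup's state, so for C2, C3 the derived state is '0', and for the remaining characters it is '1'.
C1: derived state '1' in Species P only — an autapomorphy, so it tells us nothing about relationships among taxa.
C2 (derived state '0') is shared by Species E and Species Z — a synapomorphy uniting that clade.
C3: derived state '0' in Species E, Species Q, and Species Z only — synapomorphy for {Species E, Species Q, Species Z}.
C4: derived state '1' in Species P only — an autapomorphy, so it tells us nothing about relationships among taxa.
C5 (derived state '1') is shared by all ingroup taxa — unites the whole ingroup.
C6 (state '1') occurs in Species E and Species P but conflicts with the nesting implied by the other characters — most parsimoniously interpreted as homoplasy.
Most parsimonious ingroup topology: (((Species Z,Species E),Species Q),Species P).
Species E and Species Q share a more recent common ancestor with each other than either does with Species P, so Species P is the least closely related of the three.

Species P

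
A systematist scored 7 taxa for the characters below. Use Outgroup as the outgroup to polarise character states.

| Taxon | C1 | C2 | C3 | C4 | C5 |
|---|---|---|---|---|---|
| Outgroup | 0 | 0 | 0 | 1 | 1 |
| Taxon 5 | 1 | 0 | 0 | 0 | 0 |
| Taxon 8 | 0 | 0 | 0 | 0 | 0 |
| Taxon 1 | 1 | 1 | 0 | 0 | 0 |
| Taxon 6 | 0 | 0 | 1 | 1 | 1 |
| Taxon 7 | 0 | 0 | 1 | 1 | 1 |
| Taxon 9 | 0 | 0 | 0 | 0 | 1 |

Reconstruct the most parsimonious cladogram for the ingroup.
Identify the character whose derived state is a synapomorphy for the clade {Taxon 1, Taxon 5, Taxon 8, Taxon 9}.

C4

Character polarity is set by the outgroup: the derived state is whichever differs from the outgroup's state, so for C4, C5 the derived state is '0', and for the remaining characters it is '1'.
C1: derived state '1' in Taxon 1 and Taxon 5 only — synapomorphy for {Taxon 1, Taxon 5}.
C2 (derived state '1') is unique to Taxon 1 (autapomorphy; uninformative for grouping).
C3: derived state '1' in Taxon 6 and Taxon 7 only — synapomorphy for {Taxon 6, Taxon 7}.
C4: derived state '0' in Taxon 1, Taxon 5, Taxon 8, and Taxon 9 only — synapomorphy for {Taxon 1, Taxon 5, Taxon 8, Taxon 9}.
C5: derived state '0' in Taxon 1, Taxon 5, and Taxon 8 only — synapomorphy for {Taxon 1, Taxon 5, Taxon 8}.
Most parsimonious ingroup topology: ((((Taxon 5,Taxon 1),Taxon 8),Taxon 9),(Taxon 6,Taxon 7)).
The clade {Taxon 1, Taxon 5, Taxon 8, Taxon 9} is supported by C4: its derived state '0' occurs in exactly those taxa and in no other taxon (including the outgroup).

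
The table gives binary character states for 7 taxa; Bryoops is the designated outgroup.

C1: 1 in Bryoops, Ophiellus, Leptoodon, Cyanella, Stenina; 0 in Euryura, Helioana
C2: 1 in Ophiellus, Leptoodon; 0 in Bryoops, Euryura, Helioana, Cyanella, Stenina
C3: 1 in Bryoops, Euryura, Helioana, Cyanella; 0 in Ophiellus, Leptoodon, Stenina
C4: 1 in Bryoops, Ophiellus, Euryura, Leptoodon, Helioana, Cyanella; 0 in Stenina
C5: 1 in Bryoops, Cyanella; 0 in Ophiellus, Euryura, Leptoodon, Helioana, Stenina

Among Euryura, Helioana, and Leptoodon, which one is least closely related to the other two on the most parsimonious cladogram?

Leptoodon

Character polarity is set by the outgroup: the derived state is whichever differs from the outgroup's state, so for C1, C3, C4, C5 the derived state is '0', and for the remaining characters it is '1'.
Only Euryura and Helioana show the derived state '0' for C1, supporting them as a clade.
Only Leptoodon and Ophiellus show the derived state '1' for C2, supporting them as a clade.
Only Leptoodon, Ophiellus, and Stenina show the derived state '0' for C3, supporting them as a clade.
C4: derived state '0' in Stenina only — an autapomorphy, so it tells us nothing about relationships among taxa.
C5 (derived state '0') is shared by Euryura, Helioana, Leptoodon, Ophiellus, and Stenina — a synapomorphy uniting that clade.
Most parsimonious ingroup topology: ((((Ophiellus,Leptoodon),Stenina),(Euryura,Helioana)),Cyanella).
Euryura and Helioana share a more recent common ancestor with each other than either does with Leptoodon, so Leptoodon is the least closely related of the three.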